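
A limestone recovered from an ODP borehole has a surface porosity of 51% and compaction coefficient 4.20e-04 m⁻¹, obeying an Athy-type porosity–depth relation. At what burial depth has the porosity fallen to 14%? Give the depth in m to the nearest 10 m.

Working in km (1 km = 1000 m; c in km⁻¹ = c in m⁻¹ × 1000):
Invert Athy's law: d = ln(φ₀/φ) / c
d = ln(0.51/0.14) / 0.42 = ln(3.643) / 0.42 = 1.2928 / 0.42 = 3.078 km

3080 m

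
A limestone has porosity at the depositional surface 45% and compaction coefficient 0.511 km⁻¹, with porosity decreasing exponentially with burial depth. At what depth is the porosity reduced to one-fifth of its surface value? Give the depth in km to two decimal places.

3.15 km

phi/phi₀ = 1/5 ⇒ exp(−c·d) = 1/5 ⇒ d = ln(5) / c
d = 1.6094 / 0.511 = 3.150 km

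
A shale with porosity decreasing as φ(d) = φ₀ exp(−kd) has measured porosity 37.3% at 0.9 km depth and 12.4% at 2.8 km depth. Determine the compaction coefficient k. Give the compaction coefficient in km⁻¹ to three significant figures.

0.580 km⁻¹

Athy: φ(d) = φ₀ e^(−kd) ⇒ φ₁/φ₂ = e^{k(d₂−d₁)} ⇒ k = ln(φ₁/φ₂)/(d₂−d₁)
k = ln(0.373/0.124) / (2.8 − 0.9) = ln(3.008) / 1.9 = 1.1013 / 1.9 = 0.5796 km⁻¹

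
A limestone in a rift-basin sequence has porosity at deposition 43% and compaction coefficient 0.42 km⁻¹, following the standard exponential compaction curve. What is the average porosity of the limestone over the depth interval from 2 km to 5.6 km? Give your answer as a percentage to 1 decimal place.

⟨n⟩ = (1/(d₂−d₁)) ∫ n₀ e^(−βd) dd = n₀·(e^(−β·d₁) − e^(−β·d₂)) / (β·(d₂−d₁))
e^(−0.42×2) = 0.4317; e^(−0.42×5.6) = 0.0952
⟨n⟩ = 0.43 × (0.4317 − 0.0952) / (0.42 × 3.6) = 0.43 × 0.2226 = 0.0957

9.6%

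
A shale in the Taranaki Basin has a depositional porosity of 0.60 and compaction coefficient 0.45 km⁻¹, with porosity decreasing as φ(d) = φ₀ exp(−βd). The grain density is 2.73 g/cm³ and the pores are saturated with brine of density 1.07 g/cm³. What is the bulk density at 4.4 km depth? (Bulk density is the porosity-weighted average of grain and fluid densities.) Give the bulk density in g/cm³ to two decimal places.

Porosity at depth: φ = 0.6·exp(−0.45×4.4) = 0.6×0.1381 = 0.0828
Bulk density: ρ_b = (1−φ)ρ_g + φ·ρ_f = 0.9172×2.73 + 0.0828×1.07
       = 2.504 + 0.089 = 2.592 g/cm³

2.59 g/cm³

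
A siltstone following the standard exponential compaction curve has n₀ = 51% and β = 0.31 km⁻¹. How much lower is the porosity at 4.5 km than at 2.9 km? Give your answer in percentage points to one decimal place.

8.1 percentage points

n(2.9) = 0.51·e^(−0.31×2.9) = 0.2076
n(4.5) = 0.51·e^(−0.31×4.5) = 0.1264
Δn = 0.2076 − 0.1264 = 0.0812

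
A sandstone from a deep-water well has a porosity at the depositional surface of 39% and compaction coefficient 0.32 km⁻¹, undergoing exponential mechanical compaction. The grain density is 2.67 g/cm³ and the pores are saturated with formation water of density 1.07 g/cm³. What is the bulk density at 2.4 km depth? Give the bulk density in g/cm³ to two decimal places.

Porosity at depth: n = 0.39·exp(−0.32×2.4) = 0.39×0.4639 = 0.1809
Bulk density: ρ_b = (1−n)ρ_g + n·ρ_f = 0.8191×2.67 + 0.1809×1.07
       = 2.187 + 0.194 = 2.381 g/cm³

2.38 g/cm³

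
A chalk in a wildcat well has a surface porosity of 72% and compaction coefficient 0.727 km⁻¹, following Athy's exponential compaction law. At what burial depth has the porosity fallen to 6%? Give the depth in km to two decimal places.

Invert Athy's law: Z = ln(φ₀/φ) / β
Z = ln(0.72/0.06) / 0.727 = ln(12) / 0.727 = 2.4849 / 0.727 = 3.418 km

3.42 km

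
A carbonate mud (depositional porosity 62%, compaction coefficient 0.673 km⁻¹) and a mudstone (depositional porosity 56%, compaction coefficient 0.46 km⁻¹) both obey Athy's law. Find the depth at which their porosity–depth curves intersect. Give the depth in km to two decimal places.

Set φ₀ₐ e^(−βₐZ) = φ₀ᵦ e^(−βᵦZ) ⇒ ln(φ₀ₐ/φ₀ᵦ) = (βₐ − βᵦ)·Z
Z = ln(0.62/0.56) / (0.673 − 0.46) = 0.1018 / 0.213 = 0.478 km

0.48 km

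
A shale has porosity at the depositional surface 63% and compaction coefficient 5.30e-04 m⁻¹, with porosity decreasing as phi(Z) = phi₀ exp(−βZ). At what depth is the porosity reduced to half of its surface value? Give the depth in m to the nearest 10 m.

1310 m

Working in km (1 km = 1000 m; β in km⁻¹ = β in m⁻¹ × 1000):
phi/phi₀ = 1/2 ⇒ exp(−β·Z) = 1/2 ⇒ Z = ln(2) / β
Z = 0.6931 / 0.53 = 1.308 km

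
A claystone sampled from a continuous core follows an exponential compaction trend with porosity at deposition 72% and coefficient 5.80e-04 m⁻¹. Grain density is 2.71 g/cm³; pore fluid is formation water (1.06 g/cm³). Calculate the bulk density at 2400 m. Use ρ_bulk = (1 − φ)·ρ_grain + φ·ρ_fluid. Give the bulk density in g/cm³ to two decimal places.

2.41 g/cm³

Working in km (1 km = 1000 m; c in km⁻¹ = c in m⁻¹ × 1000):
Porosity at depth: n = 0.72·exp(−0.58×2.4) = 0.72×0.2486 = 0.1790
Bulk density: ρ_b = (1−n)ρ_g + n·ρ_f = 0.8210×2.71 + 0.1790×1.06
       = 2.225 + 0.190 = 2.415 g/cm³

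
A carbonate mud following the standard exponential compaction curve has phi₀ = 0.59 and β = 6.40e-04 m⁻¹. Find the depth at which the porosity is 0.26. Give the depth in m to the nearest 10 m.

Working in km (1 km = 1000 m; β in km⁻¹ = β in m⁻¹ × 1000):
Invert Athy's law: d = ln(phi₀/phi) / β
d = ln(0.59/0.26) / 0.64 = ln(2.269) / 0.64 = 0.8194 / 0.64 = 1.280 km

1280 m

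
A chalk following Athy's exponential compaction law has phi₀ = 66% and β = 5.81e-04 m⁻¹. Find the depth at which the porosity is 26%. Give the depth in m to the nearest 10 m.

Working in km (1 km = 1000 m; β in km⁻¹ = β in m⁻¹ × 1000):
Invert Athy's law: z = ln(phi₀/phi) / β
z = ln(0.66/0.26) / 0.581 = ln(2.538) / 0.581 = 0.9316 / 0.581 = 1.603 km

1600 m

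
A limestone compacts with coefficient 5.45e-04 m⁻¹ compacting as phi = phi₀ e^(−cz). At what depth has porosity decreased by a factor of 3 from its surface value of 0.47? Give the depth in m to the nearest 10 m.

Working in km (1 km = 1000 m; c in km⁻¹ = c in m⁻¹ × 1000):
phi/phi₀ = 1/3 ⇒ exp(−c·z) = 1/3 ⇒ z = ln(3) / c
z = 1.0986 / 0.545 = 2.016 km

2020 m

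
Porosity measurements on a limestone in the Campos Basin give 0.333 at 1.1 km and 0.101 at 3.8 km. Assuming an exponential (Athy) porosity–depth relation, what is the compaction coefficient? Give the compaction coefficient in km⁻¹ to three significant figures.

Athy: n(Z) = n₀ e^(−kZ) ⇒ n₁/n₂ = e^{k(Z₂−Z₁)} ⇒ k = ln(n₁/n₂)/(Z₂−Z₁)
k = ln(0.333/0.101) / (3.8 − 1.1) = ln(3.297) / 2.7 = 1.1930 / 2.7 = 0.4419 km⁻¹

0.442 km⁻¹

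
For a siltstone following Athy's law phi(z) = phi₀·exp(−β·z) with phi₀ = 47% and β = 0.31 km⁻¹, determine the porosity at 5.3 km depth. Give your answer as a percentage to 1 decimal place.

phi = phi₀·exp(−β·z) = 0.47 × exp(−0.31 × 5.3) = 0.47 × exp(−1.643)
  = 0.47 × 0.1934 = 0.0909

9.1%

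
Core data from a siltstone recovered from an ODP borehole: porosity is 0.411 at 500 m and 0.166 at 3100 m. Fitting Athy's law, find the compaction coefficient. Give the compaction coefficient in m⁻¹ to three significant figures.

Working in km (1 km = 1000 m; k in km⁻¹ = k in m⁻¹ × 1000):
Athy: phi(d) = phi₀ e^(−kd) ⇒ phi₁/phi₂ = e^{k(d₂−d₁)} ⇒ k = ln(phi₁/phi₂)/(d₂−d₁)
k = ln(0.411/0.166) / (3.1 − 0.5) = ln(2.476) / 2.6 = 0.9066 / 2.6 = 0.3487 km⁻¹

0.000349 m⁻¹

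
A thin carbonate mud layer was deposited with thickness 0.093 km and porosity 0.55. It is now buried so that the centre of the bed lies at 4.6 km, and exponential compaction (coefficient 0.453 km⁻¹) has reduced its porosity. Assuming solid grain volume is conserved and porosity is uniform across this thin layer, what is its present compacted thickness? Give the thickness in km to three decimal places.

Porosity at 4.6 km: φ = 0.55·exp(−0.453×4.6) = 0.0685
Solid-volume conservation: h(1−φ) = h₀(1−φ₀) ⇒ h = h₀·(1−φ₀)/(1−φ)
h = 0.093 × (1 − 0.55)/(1 − 0.0685) = 0.093 × 0.4831 = 0.0449 km

0.045 km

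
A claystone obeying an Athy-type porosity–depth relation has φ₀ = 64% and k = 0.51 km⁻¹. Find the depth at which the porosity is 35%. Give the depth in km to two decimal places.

Invert Athy's law: d = ln(φ₀/φ) / k
d = ln(0.64/0.35) / 0.51 = ln(1.829) / 0.51 = 0.6035 / 0.51 = 1.183 km

1.18 km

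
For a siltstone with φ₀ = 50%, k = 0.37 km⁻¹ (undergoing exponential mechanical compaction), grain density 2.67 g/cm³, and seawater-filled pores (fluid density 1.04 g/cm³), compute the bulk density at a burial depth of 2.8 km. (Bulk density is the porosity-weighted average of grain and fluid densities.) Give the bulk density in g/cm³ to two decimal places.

2.38 g/cm³

Porosity at depth: φ = 0.5·exp(−0.37×2.8) = 0.5×0.3549 = 0.1774
Bulk density: ρ_b = (1−φ)ρ_g + φ·ρ_f = 0.8226×2.67 + 0.1774×1.04
       = 2.196 + 0.185 = 2.381 g/cm³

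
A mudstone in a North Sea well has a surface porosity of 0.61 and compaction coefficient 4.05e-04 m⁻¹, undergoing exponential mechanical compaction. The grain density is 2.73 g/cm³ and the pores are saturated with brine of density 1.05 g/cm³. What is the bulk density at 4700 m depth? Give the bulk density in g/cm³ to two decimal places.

2.58 g/cm³

Working in km (1 km = 1000 m; β in km⁻¹ = β in m⁻¹ × 1000):
Porosity at depth: phi = 0.61·exp(−0.405×4.7) = 0.61×0.1490 = 0.0909
Bulk density: ρ_b = (1−phi)ρ_g + phi·ρ_f = 0.9091×2.73 + 0.0909×1.05
       = 2.482 + 0.095 = 2.577 g/cm³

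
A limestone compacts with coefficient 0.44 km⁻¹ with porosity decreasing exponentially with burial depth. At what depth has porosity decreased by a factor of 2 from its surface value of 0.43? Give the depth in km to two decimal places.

1.58 km

phi/phi₀ = 1/2 ⇒ exp(−β·d) = 1/2 ⇒ d = ln(2) / β
d = 0.6931 / 0.44 = 1.575 km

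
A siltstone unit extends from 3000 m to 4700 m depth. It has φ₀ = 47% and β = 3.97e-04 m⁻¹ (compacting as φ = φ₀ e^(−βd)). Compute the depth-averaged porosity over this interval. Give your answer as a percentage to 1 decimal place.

10.4%

Working in km (1 km = 1000 m; β in km⁻¹ = β in m⁻¹ × 1000):
⟨φ⟩ = (1/(d₂−d₁)) ∫ φ₀ e^(−βd) dd = φ₀·(e^(−β·d₁) − e^(−β·d₂)) / (β·(d₂−d₁))
e^(−0.397×3) = 0.3039; e^(−0.397×4.7) = 0.1548
⟨φ⟩ = 0.47 × (0.3039 − 0.1548) / (0.397 × 1.7) = 0.47 × 0.2210 = 0.1039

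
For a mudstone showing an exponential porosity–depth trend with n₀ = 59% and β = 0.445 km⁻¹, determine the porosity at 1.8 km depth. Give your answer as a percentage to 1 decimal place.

n = n₀·exp(−β·Z) = 0.59 × exp(−0.445 × 1.8) = 0.59 × exp(−0.801)
  = 0.59 × 0.4489 = 0.2648

26.5%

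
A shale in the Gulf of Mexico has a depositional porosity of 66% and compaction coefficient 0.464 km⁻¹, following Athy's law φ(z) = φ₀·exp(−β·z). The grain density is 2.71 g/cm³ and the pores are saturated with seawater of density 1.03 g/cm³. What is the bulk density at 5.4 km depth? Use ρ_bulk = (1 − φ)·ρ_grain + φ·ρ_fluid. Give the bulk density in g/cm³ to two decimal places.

2.62 g/cm³

Porosity at depth: φ = 0.66·exp(−0.464×5.4) = 0.66×0.0816 = 0.0539
Bulk density: ρ_b = (1−φ)ρ_g + φ·ρ_f = 0.9461×2.71 + 0.0539×1.03
       = 2.564 + 0.055 = 2.619 g/cm³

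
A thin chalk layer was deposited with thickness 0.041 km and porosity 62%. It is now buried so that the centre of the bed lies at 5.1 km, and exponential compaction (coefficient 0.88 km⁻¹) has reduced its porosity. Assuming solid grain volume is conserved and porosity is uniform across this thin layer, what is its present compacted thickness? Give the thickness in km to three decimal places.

Porosity at 5.1 km: φ = 0.62·exp(−0.88×5.1) = 0.0070
Solid-volume conservation: h(1−φ) = h₀(1−φ₀) ⇒ h = h₀·(1−φ₀)/(1−φ)
h = 0.041 × (1 − 0.62)/(1 − 0.0070) = 0.041 × 0.3827 = 0.0157 km

0.016 km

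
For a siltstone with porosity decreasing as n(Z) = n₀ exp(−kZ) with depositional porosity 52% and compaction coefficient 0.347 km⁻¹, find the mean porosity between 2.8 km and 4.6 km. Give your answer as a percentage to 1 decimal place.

⟨n⟩ = (1/(Z₂−Z₁)) ∫ n₀ e^(−kZ) dZ = n₀·(e^(−k·Z₁) − e^(−k·Z₂)) / (k·(Z₂−Z₁))
e^(−0.347×2.8) = 0.3785; e^(−0.347×4.6) = 0.2027
⟨n⟩ = 0.52 × (0.3785 − 0.2027) / (0.347 × 1.8) = 0.52 × 0.2815 = 0.1464

14.6%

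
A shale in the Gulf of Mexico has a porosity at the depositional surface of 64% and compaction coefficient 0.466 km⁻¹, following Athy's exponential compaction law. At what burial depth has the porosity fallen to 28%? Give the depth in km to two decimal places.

1.77 km

Invert Athy's law: z = ln(φ₀/φ) / c
z = ln(0.64/0.28) / 0.466 = ln(2.286) / 0.466 = 0.8267 / 0.466 = 1.774 km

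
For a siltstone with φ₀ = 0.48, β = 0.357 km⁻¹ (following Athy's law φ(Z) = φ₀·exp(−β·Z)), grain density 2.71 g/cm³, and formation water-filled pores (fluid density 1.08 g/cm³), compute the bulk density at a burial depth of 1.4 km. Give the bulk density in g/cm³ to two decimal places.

2.24 g/cm³

Porosity at depth: φ = 0.48·exp(−0.357×1.4) = 0.48×0.6067 = 0.2912
Bulk density: ρ_b = (1−φ)ρ_g + φ·ρ_f = 0.7088×2.71 + 0.2912×1.08
       = 1.921 + 0.314 = 2.235 g/cm³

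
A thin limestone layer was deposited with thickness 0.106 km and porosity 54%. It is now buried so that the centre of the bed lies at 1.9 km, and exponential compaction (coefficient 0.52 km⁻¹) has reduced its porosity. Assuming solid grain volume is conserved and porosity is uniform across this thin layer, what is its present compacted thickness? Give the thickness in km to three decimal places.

Porosity at 1.9 km: n = 0.54·exp(−0.52×1.9) = 0.2011
Solid-volume conservation: h(1−n) = h₀(1−n₀) ⇒ h = h₀·(1−n₀)/(1−n)
h = 0.106 × (1 − 0.54)/(1 − 0.2011) = 0.106 × 0.5758 = 0.0610 km

0.061 km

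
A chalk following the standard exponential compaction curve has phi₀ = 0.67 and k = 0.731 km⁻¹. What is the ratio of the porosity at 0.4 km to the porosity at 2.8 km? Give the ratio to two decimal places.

5.78

phi(Z₁)/phi(Z₂) = e^(−k·Z₁)/e^(−k·Z₂) = e^{k(Z₂−Z₁)}
= exp(0.731 × 2.4) = exp(1.754) = 5.7800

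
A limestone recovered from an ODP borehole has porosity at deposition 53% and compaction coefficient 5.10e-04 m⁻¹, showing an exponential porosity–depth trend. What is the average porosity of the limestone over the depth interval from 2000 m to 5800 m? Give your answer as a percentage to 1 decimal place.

Working in km (1 km = 1000 m; β in km⁻¹ = β in m⁻¹ × 1000):
⟨φ⟩ = (1/(z₂−z₁)) ∫ φ₀ e^(−βz) dz = φ₀·(e^(−β·z₁) − e^(−β·z₂)) / (β·(z₂−z₁))
e^(−0.51×2) = 0.3606; e^(−0.51×5.8) = 0.0519
⟨φ⟩ = 0.53 × (0.3606 − 0.0519) / (0.51 × 3.8) = 0.53 × 0.1593 = 0.0844

8.4%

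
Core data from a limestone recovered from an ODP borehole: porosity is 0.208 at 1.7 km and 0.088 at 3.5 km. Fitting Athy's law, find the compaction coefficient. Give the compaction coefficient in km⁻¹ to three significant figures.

Athy: φ(Z) = φ₀ e^(−cZ) ⇒ φ₁/φ₂ = e^{c(Z₂−Z₁)} ⇒ c = ln(φ₁/φ₂)/(Z₂−Z₁)
c = ln(0.208/0.088) / (3.5 − 1.7) = ln(2.364) / 1.8 = 0.8602 / 1.8 = 0.4779 km⁻¹

0.478 km⁻¹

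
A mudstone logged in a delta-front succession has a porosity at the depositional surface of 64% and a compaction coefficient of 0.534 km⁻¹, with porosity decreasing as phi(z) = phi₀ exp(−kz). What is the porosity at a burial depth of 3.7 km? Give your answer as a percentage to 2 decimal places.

8.87%

phi = phi₀·exp(−k·z) = 0.64 × exp(−0.534 × 3.7) = 0.64 × exp(−1.976)
  = 0.64 × 0.1387 = 0.0887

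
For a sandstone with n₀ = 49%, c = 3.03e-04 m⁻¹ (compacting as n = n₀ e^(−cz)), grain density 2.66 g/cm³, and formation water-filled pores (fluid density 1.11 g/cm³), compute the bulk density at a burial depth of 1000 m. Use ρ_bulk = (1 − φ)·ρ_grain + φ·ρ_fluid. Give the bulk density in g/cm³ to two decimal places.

Working in km (1 km = 1000 m; c in km⁻¹ = c in m⁻¹ × 1000):
Porosity at depth: n = 0.49·exp(−0.303×1) = 0.49×0.7386 = 0.3619
Bulk density: ρ_b = (1−n)ρ_g + n·ρ_f = 0.6381×2.66 + 0.3619×1.11
       = 1.697 + 0.402 = 2.099 g/cm³

2.10 g/cm³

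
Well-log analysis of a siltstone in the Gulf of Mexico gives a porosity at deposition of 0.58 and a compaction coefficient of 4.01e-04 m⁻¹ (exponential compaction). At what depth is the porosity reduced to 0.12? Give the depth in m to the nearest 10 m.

3930 m

Working in km (1 km = 1000 m; k in km⁻¹ = k in m⁻¹ × 1000):
Invert Athy's law: z = ln(φ₀/φ) / k
z = ln(0.58/0.12) / 0.401 = ln(4.833) / 0.401 = 1.5755 / 0.401 = 3.929 km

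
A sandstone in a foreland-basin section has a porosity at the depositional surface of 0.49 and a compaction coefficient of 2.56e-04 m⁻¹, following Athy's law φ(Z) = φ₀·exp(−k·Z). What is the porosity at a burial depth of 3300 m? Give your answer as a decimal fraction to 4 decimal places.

0.2105

Working in km (1 km = 1000 m; k in km⁻¹ = k in m⁻¹ × 1000):
φ = φ₀·exp(−k·Z) = 0.49 × exp(−0.256 × 3.3) = 0.49 × exp(−0.8448)
  = 0.49 × 0.4296 = 0.2105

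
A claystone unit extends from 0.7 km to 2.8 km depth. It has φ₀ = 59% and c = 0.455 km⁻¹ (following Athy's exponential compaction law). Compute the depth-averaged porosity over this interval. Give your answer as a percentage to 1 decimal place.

⟨φ⟩ = (1/(Z₂−Z₁)) ∫ φ₀ e^(−cZ) dZ = φ₀·(e^(−c·Z₁) − e^(−c·Z₂)) / (c·(Z₂−Z₁))
e^(−0.455×0.7) = 0.7272; e^(−0.455×2.8) = 0.2797
⟨φ⟩ = 0.59 × (0.7272 − 0.2797) / (0.455 × 2.1) = 0.59 × 0.4684 = 0.2763

27.6%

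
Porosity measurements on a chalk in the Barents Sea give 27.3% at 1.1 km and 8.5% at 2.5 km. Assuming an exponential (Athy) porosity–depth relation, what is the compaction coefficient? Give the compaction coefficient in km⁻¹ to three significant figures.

Athy: φ(d) = φ₀ e^(−cd) ⇒ φ₁/φ₂ = e^{c(d₂−d₁)} ⇒ c = ln(φ₁/φ₂)/(d₂−d₁)
c = ln(0.273/0.085) / (2.5 − 1.1) = ln(3.212) / 1.4 = 1.1668 / 1.4 = 0.8334 km⁻¹

0.833 km⁻¹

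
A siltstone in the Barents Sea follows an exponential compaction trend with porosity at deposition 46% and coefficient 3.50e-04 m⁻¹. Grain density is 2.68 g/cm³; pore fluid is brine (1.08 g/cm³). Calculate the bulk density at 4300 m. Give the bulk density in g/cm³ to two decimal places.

2.52 g/cm³

Working in km (1 km = 1000 m; c in km⁻¹ = c in m⁻¹ × 1000):
Porosity at depth: φ = 0.46·exp(−0.35×4.3) = 0.46×0.2220 = 0.1021
Bulk density: ρ_b = (1−φ)ρ_g + φ·ρ_f = 0.8979×2.68 + 0.1021×1.08
       = 2.406 + 0.110 = 2.517 g/cm³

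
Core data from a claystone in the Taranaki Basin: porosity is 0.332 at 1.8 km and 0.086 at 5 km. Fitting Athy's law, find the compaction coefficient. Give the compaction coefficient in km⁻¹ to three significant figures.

Athy: n(Z) = n₀ e^(−βZ) ⇒ n₁/n₂ = e^{β(Z₂−Z₁)} ⇒ β = ln(n₁/n₂)/(Z₂−Z₁)
β = ln(0.332/0.086) / (5 − 1.8) = ln(3.86) / 3.2 = 1.3508 / 3.2 = 0.4221 km⁻¹

0.422 km⁻¹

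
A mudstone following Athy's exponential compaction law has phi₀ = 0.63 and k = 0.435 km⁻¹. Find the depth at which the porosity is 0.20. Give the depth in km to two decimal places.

Invert Athy's law: z = ln(phi₀/phi) / k
z = ln(0.63/0.2) / 0.435 = ln(3.15) / 0.435 = 1.1474 / 0.435 = 2.638 km

2.64 km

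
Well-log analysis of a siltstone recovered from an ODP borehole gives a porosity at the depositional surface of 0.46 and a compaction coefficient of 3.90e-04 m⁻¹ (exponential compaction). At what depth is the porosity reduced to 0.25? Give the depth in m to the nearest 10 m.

1560 m

Working in km (1 km = 1000 m; k in km⁻¹ = k in m⁻¹ × 1000):
Invert Athy's law: d = ln(phi₀/phi) / k
d = ln(0.46/0.25) / 0.39 = ln(1.84) / 0.39 = 0.6098 / 0.39 = 1.564 km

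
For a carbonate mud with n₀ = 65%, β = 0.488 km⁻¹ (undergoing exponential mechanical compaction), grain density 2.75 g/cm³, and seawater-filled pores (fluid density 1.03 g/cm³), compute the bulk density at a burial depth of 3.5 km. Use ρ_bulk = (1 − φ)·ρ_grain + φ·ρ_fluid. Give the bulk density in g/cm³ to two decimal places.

2.55 g/cm³

Porosity at depth: n = 0.65·exp(−0.488×3.5) = 0.65×0.1812 = 0.1178
Bulk density: ρ_b = (1−n)ρ_g + n·ρ_f = 0.8822×2.75 + 0.1178×1.03
       = 2.426 + 0.121 = 2.547 g/cm³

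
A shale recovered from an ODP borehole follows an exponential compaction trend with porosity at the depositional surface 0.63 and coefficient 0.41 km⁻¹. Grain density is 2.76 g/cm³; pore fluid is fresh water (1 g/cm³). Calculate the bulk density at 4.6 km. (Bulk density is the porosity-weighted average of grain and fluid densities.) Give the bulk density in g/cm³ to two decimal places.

2.59 g/cm³

Porosity at depth: φ = 0.63·exp(−0.41×4.6) = 0.63×0.1517 = 0.0956
Bulk density: ρ_b = (1−φ)ρ_g + φ·ρ_f = 0.9044×2.76 + 0.0956×1
       = 2.496 + 0.096 = 2.592 g/cm³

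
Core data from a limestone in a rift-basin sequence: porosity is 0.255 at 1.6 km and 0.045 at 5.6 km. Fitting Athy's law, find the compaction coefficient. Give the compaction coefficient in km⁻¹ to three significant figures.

Athy: n(d) = n₀ e^(−kd) ⇒ n₁/n₂ = e^{k(d₂−d₁)} ⇒ k = ln(n₁/n₂)/(d₂−d₁)
k = ln(0.255/0.045) / (5.6 − 1.6) = ln(5.667) / 4 = 1.7346 / 4 = 0.4337 km⁻¹

0.434 km⁻¹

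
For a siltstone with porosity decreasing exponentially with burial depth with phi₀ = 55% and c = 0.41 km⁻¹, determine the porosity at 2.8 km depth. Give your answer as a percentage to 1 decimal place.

phi = phi₀·exp(−c·z) = 0.55 × exp(−0.41 × 2.8) = 0.55 × exp(−1.148)
  = 0.55 × 0.3173 = 0.1745

17.4%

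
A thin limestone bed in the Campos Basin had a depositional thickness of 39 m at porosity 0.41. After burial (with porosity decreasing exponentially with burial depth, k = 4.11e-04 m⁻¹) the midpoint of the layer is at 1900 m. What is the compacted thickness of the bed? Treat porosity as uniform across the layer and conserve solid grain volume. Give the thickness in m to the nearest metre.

Working in km (1 km = 1000 m; k in km⁻¹ = k in m⁻¹ × 1000):
Porosity at 1.9 km: n = 0.41·exp(−0.411×1.9) = 0.1878
Solid-volume conservation: h(1−n) = h₀(1−n₀) ⇒ h = h₀·(1−n₀)/(1−n)
h = 0.039 × (1 − 0.41)/(1 − 0.1878) = 0.039 × 0.7264 = 0.0283 km

28 m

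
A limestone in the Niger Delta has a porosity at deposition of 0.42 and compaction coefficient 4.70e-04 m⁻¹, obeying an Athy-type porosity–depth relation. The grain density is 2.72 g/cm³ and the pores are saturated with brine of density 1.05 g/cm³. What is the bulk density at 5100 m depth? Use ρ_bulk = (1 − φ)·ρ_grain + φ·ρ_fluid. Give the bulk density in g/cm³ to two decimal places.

2.66 g/cm³

Working in km (1 km = 1000 m; k in km⁻¹ = k in m⁻¹ × 1000):
Porosity at depth: n = 0.42·exp(−0.47×5.1) = 0.42×0.0910 = 0.0382
Bulk density: ρ_b = (1−n)ρ_g + n·ρ_f = 0.9618×2.72 + 0.0382×1.05
       = 2.616 + 0.040 = 2.656 g/cm³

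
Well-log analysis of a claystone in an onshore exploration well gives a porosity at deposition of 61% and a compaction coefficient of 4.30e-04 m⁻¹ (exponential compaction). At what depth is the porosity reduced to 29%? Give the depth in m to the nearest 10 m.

1730 m

Working in km (1 km = 1000 m; β in km⁻¹ = β in m⁻¹ × 1000):
Invert Athy's law: d = ln(φ₀/φ) / β
d = ln(0.61/0.29) / 0.43 = ln(2.103) / 0.43 = 0.7436 / 0.43 = 1.729 km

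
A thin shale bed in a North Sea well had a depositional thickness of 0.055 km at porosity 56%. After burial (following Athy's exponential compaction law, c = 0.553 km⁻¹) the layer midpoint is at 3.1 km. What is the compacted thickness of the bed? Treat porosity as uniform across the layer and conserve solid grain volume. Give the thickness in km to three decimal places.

Porosity at 3.1 km: phi = 0.56·exp(−0.553×3.1) = 0.1009
Solid-volume conservation: h(1−phi) = h₀(1−phi₀) ⇒ h = h₀·(1−phi₀)/(1−phi)
h = 0.055 × (1 − 0.56)/(1 − 0.1009) = 0.055 × 0.4894 = 0.0269 km

0.027 km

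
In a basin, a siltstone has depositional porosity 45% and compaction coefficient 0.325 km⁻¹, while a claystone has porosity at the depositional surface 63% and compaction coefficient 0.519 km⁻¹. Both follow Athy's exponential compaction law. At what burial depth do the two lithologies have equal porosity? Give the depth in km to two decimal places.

Set φ₀ₐ e^(−kₐd) = φ₀ᵦ e^(−kᵦd) ⇒ ln(φ₀ₐ/φ₀ᵦ) = (kₐ − kᵦ)·d
d = ln(0.45/0.63) / (0.325 − 0.519) = -0.3365 / -0.194 = 1.734 km

1.73 km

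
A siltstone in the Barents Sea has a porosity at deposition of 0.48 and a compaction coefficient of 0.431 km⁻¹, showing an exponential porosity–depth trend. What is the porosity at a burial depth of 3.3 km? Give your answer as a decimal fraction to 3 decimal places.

0.116

n = n₀·exp(−k·d) = 0.48 × exp(−0.431 × 3.3) = 0.48 × exp(−1.422)
  = 0.48 × 0.2412 = 0.1158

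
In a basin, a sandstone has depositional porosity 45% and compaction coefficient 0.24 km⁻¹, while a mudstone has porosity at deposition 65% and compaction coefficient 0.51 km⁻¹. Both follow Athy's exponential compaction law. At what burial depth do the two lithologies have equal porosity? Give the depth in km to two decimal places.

Set phi₀ₐ e^(−βₐd) = phi₀ᵦ e^(−βᵦd) ⇒ ln(phi₀ₐ/phi₀ᵦ) = (βₐ − βᵦ)·d
d = ln(0.45/0.65) / (0.24 − 0.51) = -0.3677 / -0.27 = 1.362 km

1.36 km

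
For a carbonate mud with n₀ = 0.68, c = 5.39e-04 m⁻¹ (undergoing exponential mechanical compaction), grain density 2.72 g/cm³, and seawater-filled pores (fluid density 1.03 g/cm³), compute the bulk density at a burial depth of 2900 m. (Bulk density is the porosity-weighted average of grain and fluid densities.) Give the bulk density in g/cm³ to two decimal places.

Working in km (1 km = 1000 m; c in km⁻¹ = c in m⁻¹ × 1000):
Porosity at depth: n = 0.68·exp(−0.539×2.9) = 0.68×0.2095 = 0.1425
Bulk density: ρ_b = (1−n)ρ_g + n·ρ_f = 0.8575×2.72 + 0.1425×1.03
       = 2.333 + 0.147 = 2.479 g/cm³

2.48 g/cm³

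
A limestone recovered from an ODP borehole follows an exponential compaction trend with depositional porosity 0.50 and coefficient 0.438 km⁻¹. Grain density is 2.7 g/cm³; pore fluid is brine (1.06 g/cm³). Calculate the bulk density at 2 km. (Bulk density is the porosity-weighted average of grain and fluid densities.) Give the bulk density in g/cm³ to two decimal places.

2.36 g/cm³

Porosity at depth: φ = 0.5·exp(−0.438×2) = 0.5×0.4164 = 0.2082
Bulk density: ρ_b = (1−φ)ρ_g + φ·ρ_f = 0.7918×2.7 + 0.2082×1.06
       = 2.138 + 0.221 = 2.359 g/cm³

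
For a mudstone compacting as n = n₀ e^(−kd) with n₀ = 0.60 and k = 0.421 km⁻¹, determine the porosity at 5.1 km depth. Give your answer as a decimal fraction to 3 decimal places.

0.070

n = n₀·exp(−k·d) = 0.6 × exp(−0.421 × 5.1) = 0.6 × exp(−2.147)
  = 0.6 × 0.1168 = 0.0701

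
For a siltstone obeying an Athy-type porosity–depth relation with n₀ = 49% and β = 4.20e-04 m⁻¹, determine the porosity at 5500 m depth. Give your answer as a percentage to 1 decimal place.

Working in km (1 km = 1000 m; β in km⁻¹ = β in m⁻¹ × 1000):
n = n₀·exp(−β·d) = 0.49 × exp(−0.42 × 5.5) = 0.49 × exp(−2.31)
  = 0.49 × 0.0993 = 0.0486

4.9%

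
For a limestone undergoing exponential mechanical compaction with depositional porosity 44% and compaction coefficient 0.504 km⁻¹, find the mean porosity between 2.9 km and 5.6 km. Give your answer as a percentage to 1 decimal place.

⟨phi⟩ = (1/(d₂−d₁)) ∫ phi₀ e^(−βd) dd = phi₀·(e^(−β·d₁) − e^(−β·d₂)) / (β·(d₂−d₁))
e^(−0.504×2.9) = 0.2319; e^(−0.504×5.6) = 0.0595
⟨phi⟩ = 0.44 × (0.2319 − 0.0595) / (0.504 × 2.7) = 0.44 × 0.1267 = 0.0557

5.6%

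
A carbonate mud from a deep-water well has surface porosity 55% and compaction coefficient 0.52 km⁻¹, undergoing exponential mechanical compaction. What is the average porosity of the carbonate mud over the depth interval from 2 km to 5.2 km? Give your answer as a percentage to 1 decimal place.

9.5%

⟨φ⟩ = (1/(z₂−z₁)) ∫ φ₀ e^(−cz) dz = φ₀·(e^(−c·z₁) − e^(−c·z₂)) / (c·(z₂−z₁))
e^(−0.52×2) = 0.3535; e^(−0.52×5.2) = 0.0669
⟨φ⟩ = 0.55 × (0.3535 − 0.0669) / (0.52 × 3.2) = 0.55 × 0.1722 = 0.0947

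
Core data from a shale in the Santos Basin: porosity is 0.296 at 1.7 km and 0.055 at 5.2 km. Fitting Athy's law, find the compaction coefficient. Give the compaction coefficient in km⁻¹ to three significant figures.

Athy: φ(z) = φ₀ e^(−cz) ⇒ φ₁/φ₂ = e^{c(z₂−z₁)} ⇒ c = ln(φ₁/φ₂)/(z₂−z₁)
c = ln(0.296/0.055) / (5.2 − 1.7) = ln(5.382) / 3.5 = 1.6830 / 3.5 = 0.4809 km⁻¹

0.481 km⁻¹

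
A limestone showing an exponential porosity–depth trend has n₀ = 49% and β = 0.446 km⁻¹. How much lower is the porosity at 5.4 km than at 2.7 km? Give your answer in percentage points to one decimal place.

10.3 percentage points

n(2.7) = 0.49·e^(−0.446×2.7) = 0.1470
n(5.4) = 0.49·e^(−0.446×5.4) = 0.0441
Δn = 0.1470 − 0.0441 = 0.1029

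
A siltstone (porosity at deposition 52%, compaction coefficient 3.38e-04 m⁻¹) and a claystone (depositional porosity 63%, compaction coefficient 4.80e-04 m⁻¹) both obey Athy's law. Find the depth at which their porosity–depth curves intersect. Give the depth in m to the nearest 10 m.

Working in km (1 km = 1000 m; k in km⁻¹ = k in m⁻¹ × 1000):
Set φ₀ₐ e^(−kₐZ) = φ₀ᵦ e^(−kᵦZ) ⇒ ln(φ₀ₐ/φ₀ᵦ) = (kₐ − kᵦ)·Z
Z = ln(0.52/0.63) / (0.338 − 0.48) = -0.1919 / -0.142 = 1.351 km

1350 m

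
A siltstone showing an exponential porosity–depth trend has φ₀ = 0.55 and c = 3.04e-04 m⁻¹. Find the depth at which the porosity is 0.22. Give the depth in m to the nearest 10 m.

3010 m

Working in km (1 km = 1000 m; c in km⁻¹ = c in m⁻¹ × 1000):
Invert Athy's law: Z = ln(φ₀/φ) / c
Z = ln(0.55/0.22) / 0.304 = ln(2.5) / 0.304 = 0.9163 / 0.304 = 3.014 km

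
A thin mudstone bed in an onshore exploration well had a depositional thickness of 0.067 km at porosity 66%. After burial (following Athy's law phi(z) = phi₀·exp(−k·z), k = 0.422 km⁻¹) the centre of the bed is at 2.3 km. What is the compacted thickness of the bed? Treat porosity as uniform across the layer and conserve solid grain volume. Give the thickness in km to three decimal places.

0.030 km

Porosity at 2.3 km: phi = 0.66·exp(−0.422×2.3) = 0.2500
Solid-volume conservation: h(1−phi) = h₀(1−phi₀) ⇒ h = h₀·(1−phi₀)/(1−phi)
h = 0.067 × (1 − 0.66)/(1 − 0.2500) = 0.067 × 0.4534 = 0.0304 km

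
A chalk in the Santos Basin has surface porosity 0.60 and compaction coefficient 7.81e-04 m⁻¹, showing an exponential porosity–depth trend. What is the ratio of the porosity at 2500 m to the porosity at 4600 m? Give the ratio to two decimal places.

5.16

Working in km (1 km = 1000 m; c in km⁻¹ = c in m⁻¹ × 1000):
φ(Z₁)/φ(Z₂) = e^(−c·Z₁)/e^(−c·Z₂) = e^{c(Z₂−Z₁)}
= exp(0.781 × 2.1) = exp(1.64) = 5.1557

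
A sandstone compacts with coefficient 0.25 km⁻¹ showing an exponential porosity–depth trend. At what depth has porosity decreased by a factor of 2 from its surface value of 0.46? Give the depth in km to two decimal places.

2.77 km

n/n₀ = 1/2 ⇒ exp(−c·z) = 1/2 ⇒ z = ln(2) / c
z = 0.6931 / 0.25 = 2.773 km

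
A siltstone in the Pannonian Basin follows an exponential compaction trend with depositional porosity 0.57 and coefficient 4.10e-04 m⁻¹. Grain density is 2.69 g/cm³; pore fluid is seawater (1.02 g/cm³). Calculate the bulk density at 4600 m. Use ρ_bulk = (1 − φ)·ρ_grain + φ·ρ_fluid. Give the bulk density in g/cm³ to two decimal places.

2.55 g/cm³

Working in km (1 km = 1000 m; k in km⁻¹ = k in m⁻¹ × 1000):
Porosity at depth: phi = 0.57·exp(−0.41×4.6) = 0.57×0.1517 = 0.0865
Bulk density: ρ_b = (1−phi)ρ_g + phi·ρ_f = 0.9135×2.69 + 0.0865×1.02
       = 2.457 + 0.088 = 2.546 g/cm³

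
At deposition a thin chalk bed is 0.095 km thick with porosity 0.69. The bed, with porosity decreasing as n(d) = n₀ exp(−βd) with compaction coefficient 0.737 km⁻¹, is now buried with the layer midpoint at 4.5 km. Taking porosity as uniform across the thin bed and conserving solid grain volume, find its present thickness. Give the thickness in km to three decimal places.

0.030 km

Porosity at 4.5 km: n = 0.69·exp(−0.737×4.5) = 0.0250
Solid-volume conservation: h(1−n) = h₀(1−n₀) ⇒ h = h₀·(1−n₀)/(1−n)
h = 0.095 × (1 − 0.69)/(1 − 0.0250) = 0.095 × 0.3180 = 0.0302 km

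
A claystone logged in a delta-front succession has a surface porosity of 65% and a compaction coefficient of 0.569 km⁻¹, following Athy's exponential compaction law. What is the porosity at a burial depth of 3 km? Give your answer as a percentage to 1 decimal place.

φ = φ₀·exp(−k·z) = 0.65 × exp(−0.569 × 3) = 0.65 × exp(−1.707)
  = 0.65 × 0.1814 = 0.1179

11.8%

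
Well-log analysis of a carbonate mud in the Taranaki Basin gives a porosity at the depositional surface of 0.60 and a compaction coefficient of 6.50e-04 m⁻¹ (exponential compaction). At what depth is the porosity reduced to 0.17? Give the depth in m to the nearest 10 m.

1940 m

Working in km (1 km = 1000 m; k in km⁻¹ = k in m⁻¹ × 1000):
Invert Athy's law: Z = ln(φ₀/φ) / k
Z = ln(0.6/0.17) / 0.65 = ln(3.529) / 0.65 = 1.2611 / 0.65 = 1.940 km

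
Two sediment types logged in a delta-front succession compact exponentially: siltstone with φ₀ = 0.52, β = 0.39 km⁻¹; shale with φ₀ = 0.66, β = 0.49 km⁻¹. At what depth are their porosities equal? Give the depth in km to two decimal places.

Set φ₀ₐ e^(−βₐd) = φ₀ᵦ e^(−βᵦd) ⇒ ln(φ₀ₐ/φ₀ᵦ) = (βₐ − βᵦ)·d
d = ln(0.52/0.66) / (0.39 − 0.49) = -0.2384 / -0.1 = 2.384 km

2.38 km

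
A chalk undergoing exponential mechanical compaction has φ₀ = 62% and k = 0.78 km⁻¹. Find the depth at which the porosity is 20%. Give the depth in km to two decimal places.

Invert Athy's law: Z = ln(φ₀/φ) / k
Z = ln(0.62/0.2) / 0.78 = ln(3.1) / 0.78 = 1.1314 / 0.78 = 1.451 km

1.45 km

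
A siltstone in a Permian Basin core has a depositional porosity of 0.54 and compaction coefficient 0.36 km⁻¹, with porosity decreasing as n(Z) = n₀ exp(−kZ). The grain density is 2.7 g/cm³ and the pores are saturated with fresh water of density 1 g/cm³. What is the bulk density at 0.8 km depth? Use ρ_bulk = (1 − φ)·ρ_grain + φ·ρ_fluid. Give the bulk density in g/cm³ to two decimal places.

Porosity at depth: n = 0.54·exp(−0.36×0.8) = 0.54×0.7498 = 0.4049
Bulk density: ρ_b = (1−n)ρ_g + n·ρ_f = 0.5951×2.7 + 0.4049×1
       = 1.607 + 0.405 = 2.012 g/cm³

2.01 g/cm³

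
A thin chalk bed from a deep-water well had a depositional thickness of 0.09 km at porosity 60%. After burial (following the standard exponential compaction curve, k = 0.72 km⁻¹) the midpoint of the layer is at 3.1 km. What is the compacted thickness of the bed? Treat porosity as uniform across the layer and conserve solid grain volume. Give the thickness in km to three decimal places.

0.038 km

Porosity at 3.1 km: n = 0.6·exp(−0.72×3.1) = 0.0644
Solid-volume conservation: h(1−n) = h₀(1−n₀) ⇒ h = h₀·(1−n₀)/(1−n)
h = 0.09 × (1 − 0.6)/(1 − 0.0644) = 0.09 × 0.4275 = 0.0385 km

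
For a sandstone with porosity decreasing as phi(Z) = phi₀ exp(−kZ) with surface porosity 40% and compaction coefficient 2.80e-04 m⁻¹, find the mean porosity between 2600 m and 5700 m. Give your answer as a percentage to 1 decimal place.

Working in km (1 km = 1000 m; k in km⁻¹ = k in m⁻¹ × 1000):
⟨phi⟩ = (1/(Z₂−Z₁)) ∫ phi₀ e^(−kZ) dZ = phi₀·(e^(−k·Z₁) − e^(−k·Z₂)) / (k·(Z₂−Z₁))
e^(−0.28×2.6) = 0.4829; e^(−0.28×5.7) = 0.2027
⟨phi⟩ = 0.4 × (0.4829 − 0.2027) / (0.28 × 3.1) = 0.4 × 0.3228 = 0.1291

12.9%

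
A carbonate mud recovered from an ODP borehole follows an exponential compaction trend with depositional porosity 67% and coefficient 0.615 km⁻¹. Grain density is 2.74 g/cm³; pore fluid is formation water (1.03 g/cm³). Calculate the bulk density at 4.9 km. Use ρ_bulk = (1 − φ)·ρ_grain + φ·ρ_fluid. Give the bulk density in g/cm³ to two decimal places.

Porosity at depth: phi = 0.67·exp(−0.615×4.9) = 0.67×0.0491 = 0.0329
Bulk density: ρ_b = (1−phi)ρ_g + phi·ρ_f = 0.9671×2.74 + 0.0329×1.03
       = 2.650 + 0.034 = 2.684 g/cm³

2.68 g/cm³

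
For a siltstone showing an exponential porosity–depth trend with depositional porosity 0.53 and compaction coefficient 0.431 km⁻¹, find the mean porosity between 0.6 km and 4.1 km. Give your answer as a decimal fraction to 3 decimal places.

⟨n⟩ = (1/(d₂−d₁)) ∫ n₀ e^(−cd) dd = n₀·(e^(−c·d₁) − e^(−c·d₂)) / (c·(d₂−d₁))
e^(−0.431×0.6) = 0.7721; e^(−0.431×4.1) = 0.1708
⟨n⟩ = 0.53 × (0.7721 − 0.1708) / (0.431 × 3.5) = 0.53 × 0.3986 = 0.2113

0.211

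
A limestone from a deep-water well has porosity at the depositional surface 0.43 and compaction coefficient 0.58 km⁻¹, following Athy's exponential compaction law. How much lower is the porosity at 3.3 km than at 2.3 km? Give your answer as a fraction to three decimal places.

n(2.3) = 0.43·e^(−0.58×2.3) = 0.1133
n(3.3) = 0.43·e^(−0.58×3.3) = 0.0634
Δn = 0.1133 − 0.0634 = 0.0499

0.050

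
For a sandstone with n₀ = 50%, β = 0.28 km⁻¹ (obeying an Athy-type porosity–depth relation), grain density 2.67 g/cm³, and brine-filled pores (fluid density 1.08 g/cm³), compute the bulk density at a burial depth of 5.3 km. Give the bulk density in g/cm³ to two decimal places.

Porosity at depth: n = 0.5·exp(−0.28×5.3) = 0.5×0.2267 = 0.1134
Bulk density: ρ_b = (1−n)ρ_g + n·ρ_f = 0.8866×2.67 + 0.1134×1.08
       = 2.367 + 0.122 = 2.490 g/cm³

2.49 g/cm³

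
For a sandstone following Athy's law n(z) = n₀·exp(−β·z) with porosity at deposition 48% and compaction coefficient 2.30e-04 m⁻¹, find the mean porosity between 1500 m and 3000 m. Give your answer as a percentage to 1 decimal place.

Working in km (1 km = 1000 m; β in km⁻¹ = β in m⁻¹ × 1000):
⟨n⟩ = (1/(z₂−z₁)) ∫ n₀ e^(−βz) dz = n₀·(e^(−β·z₁) − e^(−β·z₂)) / (β·(z₂−z₁))
e^(−0.23×1.5) = 0.7082; e^(−0.23×3) = 0.5016
⟨n⟩ = 0.48 × (0.7082 − 0.5016) / (0.23 × 1.5) = 0.48 × 0.5990 = 0.2875

28.8%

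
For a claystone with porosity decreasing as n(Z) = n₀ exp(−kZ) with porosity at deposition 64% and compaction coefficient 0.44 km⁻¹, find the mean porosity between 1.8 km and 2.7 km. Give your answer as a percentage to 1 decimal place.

⟨n⟩ = (1/(Z₂−Z₁)) ∫ n₀ e^(−kZ) dZ = n₀·(e^(−k·Z₁) − e^(−k·Z₂)) / (k·(Z₂−Z₁))
e^(−0.44×1.8) = 0.4529; e^(−0.44×2.7) = 0.3048
⟨n⟩ = 0.64 × (0.4529 − 0.3048) / (0.44 × 0.9) = 0.64 × 0.3740 = 0.2394

23.9%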